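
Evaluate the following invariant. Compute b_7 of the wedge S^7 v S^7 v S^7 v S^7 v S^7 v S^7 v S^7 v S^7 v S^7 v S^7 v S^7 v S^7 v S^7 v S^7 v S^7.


For a wedge of spheres, H_k (k>0) is free on one generator per sphere of dimension k.
Spheres of dimension 7: count = 15.
b_7 = 15

15


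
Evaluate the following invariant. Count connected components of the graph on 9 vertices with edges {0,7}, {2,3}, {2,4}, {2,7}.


Run DFS/union-find over 9 vertices.
V = 9, E = 4.
Number of components = 5

5


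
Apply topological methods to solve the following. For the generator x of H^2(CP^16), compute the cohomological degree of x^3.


|x| = 2 in H^*(CP^n).
|x^3| = 3 * |x| = 3 * 2 = 6

6


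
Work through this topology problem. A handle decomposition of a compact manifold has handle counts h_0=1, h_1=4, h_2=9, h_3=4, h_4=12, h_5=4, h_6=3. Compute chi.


Handles of index k contribute (-1)^k to chi (same as CW cells).
chi = (1) + (-4) + (9) + (-4) + (12) + (-4) + (3) = 13

13


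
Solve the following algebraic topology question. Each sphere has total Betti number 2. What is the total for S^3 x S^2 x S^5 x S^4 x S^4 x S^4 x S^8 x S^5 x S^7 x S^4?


Total Betti number is multiplicative under products.
Each S^d (d>=1) has total Betti number 2.
There are 10 sphere factors.
Total = 2^10 = 1024

1024


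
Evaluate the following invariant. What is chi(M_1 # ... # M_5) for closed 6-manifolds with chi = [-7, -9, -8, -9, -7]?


For n-manifolds: chi(A#B) = chi(A) + chi(B) - chi(S^6).
chi(S^6) = 1 + (-1)^6 = 2.
chi(#) = (sum chi_i) - (5-1)*chi(S^6) = -40 - 4*2 = -48

-48


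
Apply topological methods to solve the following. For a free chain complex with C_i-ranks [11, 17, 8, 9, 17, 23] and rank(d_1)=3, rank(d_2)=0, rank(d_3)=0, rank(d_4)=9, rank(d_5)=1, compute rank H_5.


rank H_k = rank(ker d_k) - rank(im d_{k+1}).
rank(ker d_5) = rank(C_5) - rank(d_5) = 23 - 1 = 22.
rank(im d_{5+1}) = 0.
rank H_5 = 22 - 0 = 22

22


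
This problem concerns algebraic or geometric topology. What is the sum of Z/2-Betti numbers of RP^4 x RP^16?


dim H^*(RP^n; Z/2) = n+1 (one Z/2 in each degree 0..n).
Total Betti number is multiplicative.
Total = (4+1) * (16+1) = 5 * 17 = 85

85


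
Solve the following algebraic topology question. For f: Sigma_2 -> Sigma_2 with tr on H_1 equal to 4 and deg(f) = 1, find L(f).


L(f) = tr(f_0*) - tr(f_1*) + tr(f_2*).
= 1 - (4) + (1)
= -2

-2


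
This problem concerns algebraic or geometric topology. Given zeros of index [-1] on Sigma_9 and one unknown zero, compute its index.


Poincare-Hopf: sum of indices = chi(M).
chi(Sigma_9) = 2 - 2*9 = -16.
Sum of known indices = -1.
x = chi - (sum known) = -16 - (-1) = -15

-15


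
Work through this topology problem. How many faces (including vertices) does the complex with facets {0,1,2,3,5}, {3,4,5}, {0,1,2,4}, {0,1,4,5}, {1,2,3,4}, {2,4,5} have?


Each maximal simplex on m vertices has 2^m - 1 nonempty faces.
Take the union (dedupe shared faces).
Total distinct faces = 49

49


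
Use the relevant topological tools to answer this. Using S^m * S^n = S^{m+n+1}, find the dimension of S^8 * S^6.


Join of spheres: S^m * S^n = S^{m+n+1}.
dim = 8 + 6 + 1 = 15

15


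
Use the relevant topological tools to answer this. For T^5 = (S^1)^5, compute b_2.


By the Kunneth formula, b_k(T^n) = C(n,k).
b_2(T^5) = C(5,2).
C(5,2) = 5!/(2!*3!) = 10

10


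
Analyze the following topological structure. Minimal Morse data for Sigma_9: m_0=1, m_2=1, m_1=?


A perfect Morse function has m_k = b_k.
For Sigma_9: b_0=1, b_1=2g=18, b_2=1.
Saddles m_1 = 2g = 18

18


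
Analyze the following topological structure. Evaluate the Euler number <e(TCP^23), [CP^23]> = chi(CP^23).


For any closed oriented manifold, <e(TM),[M]> = chi(M).
chi(CP^23) = 23+1 = 24

24


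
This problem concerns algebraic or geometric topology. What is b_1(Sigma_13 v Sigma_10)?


For a wedge: H_1(A v B) = H_1(A) + H_1(B).
b_1(Sigma_13) = 26, b_1(Sigma_10) = 20.
b_1 = 26 + 20 = 46

46


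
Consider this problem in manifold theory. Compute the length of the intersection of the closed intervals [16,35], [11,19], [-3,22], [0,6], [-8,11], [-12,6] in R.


Intersection = [max(a_i), min(b_i)] = [16, 6].
Since 16 > 6, the intersection is empty.
Length = 0

0


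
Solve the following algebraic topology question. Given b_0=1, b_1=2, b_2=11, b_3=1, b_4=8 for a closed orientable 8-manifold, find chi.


By Poincare duality b_k = b_{8-k}, so full Betti numbers: b_0=1, b_1=2, b_2=11, b_3=1, b_4=8, b_5=1, b_6=11, b_7=2, b_8=1.
chi = sum (-1)^k b_k = 26

26


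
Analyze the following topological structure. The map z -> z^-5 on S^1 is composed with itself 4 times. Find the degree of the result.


deg(f) = -5. Degree is multiplicative: deg(f^4) = (deg f)^4.
deg(f^4) = (-5)^4 = 625

625


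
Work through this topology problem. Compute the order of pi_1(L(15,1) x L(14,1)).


pi_1(X x Y) = pi_1(X) x pi_1(Y).
pi_1(L(15,1)) = Z/15, pi_1(L(14,1)) = Z/14.
|Z/15 x Z/14| = 15 * 14 = 210

210


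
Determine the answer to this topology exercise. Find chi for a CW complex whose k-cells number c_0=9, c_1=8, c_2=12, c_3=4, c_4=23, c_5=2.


chi = sum_k (-1)^k c_k.
= (-1)^0*9 + (-1)^1*8 + (-1)^2*12 + (-1)^3*4 + (-1)^4*23 + (-1)^5*2
= (9) + (-8) + (12) + (-4) + (23) + (-2)
= 30

30


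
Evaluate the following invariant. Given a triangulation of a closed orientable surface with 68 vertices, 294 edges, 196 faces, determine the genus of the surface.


chi = V - E + F = 68 - 294 + 196 = -30
For orientable closed surface: chi = 2 - 2g, so g = (2 - chi)/2.
g = (2 - (-30)) / 2 = 32 / 2 = 16

16


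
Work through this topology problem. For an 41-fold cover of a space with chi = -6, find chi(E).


For a finite covering: chi(E) = (number of sheets) * chi(B).
chi(E) = 41 * (-6) = -246

-246


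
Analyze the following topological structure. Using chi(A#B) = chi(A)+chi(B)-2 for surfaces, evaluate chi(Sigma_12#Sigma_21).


chi(Sigma_12) = 2 - 2*12 = -22
chi(Sigma_21) = 2 - 2*21 = -40
For surfaces: chi(A#B) = chi(A) + chi(B) - 2.
chi = -22 + -40 - 2 = -64

-64


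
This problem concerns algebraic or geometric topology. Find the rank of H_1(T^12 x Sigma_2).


pi_1(A x B) = pi_1(A) x pi_1(B); rank of abelianization = b_1.
b_1(T^12) = 12, b_1(Sigma_2) = 2*2 = 4.
b_1(product) = 12 + 4 = 16

16


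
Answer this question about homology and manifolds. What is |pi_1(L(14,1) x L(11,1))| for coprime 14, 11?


pi_1(X x Y) = pi_1(X) x pi_1(Y).
pi_1(L(14,1)) = Z/14, pi_1(L(11,1)) = Z/11.
|Z/14 x Z/11| = 14 * 11 = 154

154


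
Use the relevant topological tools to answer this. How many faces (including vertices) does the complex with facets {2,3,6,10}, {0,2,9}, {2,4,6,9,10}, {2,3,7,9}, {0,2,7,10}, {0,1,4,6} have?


Each maximal simplex on m vertices has 2^m - 1 nonempty faces.
Take the union (dedupe shared faces).
Total distinct faces = 72

72


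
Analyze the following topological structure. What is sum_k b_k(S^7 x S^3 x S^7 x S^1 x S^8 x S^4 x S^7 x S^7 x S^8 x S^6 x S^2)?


Total Betti number is multiplicative under products.
Each S^d (d>=1) has total Betti number 2.
There are 11 sphere factors.
Total = 2^11 = 2048

2048


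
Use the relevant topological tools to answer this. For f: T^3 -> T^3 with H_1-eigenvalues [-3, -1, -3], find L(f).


For a torus self-map: L(f) = det(I - A) where A acts on H_1.
L(f) = (1--3) * (1--1) * (1--3) = 4 * 2 * 4 = 32

32


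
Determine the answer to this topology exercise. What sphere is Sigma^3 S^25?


Each suspension raises dimension by 1: Sigma S^n = S^{n+1}.
Sigma^3 S^25 = S^{25+3} = S^28

28


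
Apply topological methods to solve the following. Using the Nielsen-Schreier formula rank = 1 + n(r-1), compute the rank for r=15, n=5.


Nielsen-Schreier: an index-n subgroup of F_r is free of rank 1 + n(r-1).
Equivalently: chi(cover) = n*chi(base); chi(vee_r S^1) = 1 - 15 = -14.
chi(E) = 5*(-14) = -70; rank = 1 - chi(E) = 1 - (-70) = 71.
rank = 1 + 5*(15-1) = 1 + 70 = 71

71


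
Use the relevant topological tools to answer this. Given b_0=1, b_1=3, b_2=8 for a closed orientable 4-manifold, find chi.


By Poincare duality b_k = b_{4-k}, so full Betti numbers: b_0=1, b_1=3, b_2=8, b_3=3, b_4=1.
chi = sum (-1)^k b_k = 4

4


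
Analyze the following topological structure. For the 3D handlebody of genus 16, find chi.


A genus-g handlebody deformation retracts to a wedge of g circles.
chi(vee_g S^1) = 1 - g.
chi(H_16) = 1 - 16 = -15

-15


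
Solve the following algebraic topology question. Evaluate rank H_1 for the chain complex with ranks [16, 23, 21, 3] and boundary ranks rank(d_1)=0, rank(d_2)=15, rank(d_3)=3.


rank H_k = rank(ker d_k) - rank(im d_{k+1}).
rank(ker d_1) = rank(C_1) - rank(d_1) = 23 - 0 = 23.
rank(im d_{1+1}) = 15.
rank H_1 = 23 - 15 = 8

8


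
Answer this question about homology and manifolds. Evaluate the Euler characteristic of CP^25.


CP^25 has one cell in each even dimension 0, 2, ..., 2*25 (25+1 cells total).
All cells are even-dimensional, so chi = number of cells.
chi = 25 + 1 = 26

26


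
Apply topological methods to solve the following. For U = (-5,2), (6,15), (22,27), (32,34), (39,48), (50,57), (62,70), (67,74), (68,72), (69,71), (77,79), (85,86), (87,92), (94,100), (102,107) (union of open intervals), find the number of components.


Sort and merge overlapping open intervals.
Merged: (-5,2), (6,15), (22,27), (32,34), (39,48), (50,57), (62,74), (77,79), (85,86), (87,92), (94,100), (102,107).
Number of components = 12

12


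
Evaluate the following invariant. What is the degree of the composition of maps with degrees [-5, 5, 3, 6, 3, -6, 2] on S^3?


Degree is multiplicative: deg(composition) = product of degrees.
= (-5) * (5) * (3) * (6) * (3) * (-6) * (2) = 16200

16200


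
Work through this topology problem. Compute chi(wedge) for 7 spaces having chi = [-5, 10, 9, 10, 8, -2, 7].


chi(A v B) = chi(A) + chi(B) - 1 (one point identified).
For 7 spaces: chi = (sum chi_i) - (7 - 1).
sum = 37; chi = 37 - 6 = 31

31


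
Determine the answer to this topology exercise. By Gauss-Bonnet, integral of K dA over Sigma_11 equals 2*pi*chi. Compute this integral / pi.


Gauss-Bonnet: integral K dA = 2*pi*chi(M).
chi(Sigma_11) = 2 - 2*11 = -20.
(integral K dA)/pi = 2*chi = 2*(-20) = -40

-40


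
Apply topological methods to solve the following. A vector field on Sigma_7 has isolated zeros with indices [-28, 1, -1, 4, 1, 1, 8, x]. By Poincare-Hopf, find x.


Poincare-Hopf: sum of indices = chi(M).
chi(Sigma_7) = 2 - 2*7 = -12.
Sum of known indices = -14.
x = chi - (sum known) = -12 - (-14) = 2

2


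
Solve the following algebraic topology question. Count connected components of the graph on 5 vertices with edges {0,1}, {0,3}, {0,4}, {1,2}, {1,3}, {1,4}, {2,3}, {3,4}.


Run DFS/union-find over 5 vertices.
V = 5, E = 8.
Number of components = 1

1


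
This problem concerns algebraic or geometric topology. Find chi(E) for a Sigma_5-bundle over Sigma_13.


For a fiber bundle F -> E -> B (with CW structure): chi(E) = chi(B) * chi(F).
chi(Sigma_13) = -24, chi(Sigma_5) = -8.
chi(E) = (-24) * (-8) = 192

192


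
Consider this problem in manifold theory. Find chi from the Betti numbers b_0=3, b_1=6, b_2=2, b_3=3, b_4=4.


chi = sum_k (-1)^k b_k.
= (3) + (-6) + (2) + (-3) + (4)
= 0

0


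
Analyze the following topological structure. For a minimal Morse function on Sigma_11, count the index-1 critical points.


A perfect Morse function has m_k = b_k.
For Sigma_11: b_0=1, b_1=2g=22, b_2=1.
Saddles m_1 = 2g = 22

22


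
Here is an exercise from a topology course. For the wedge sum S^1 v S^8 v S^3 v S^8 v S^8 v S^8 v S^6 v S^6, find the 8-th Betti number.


For a wedge of spheres, H_k (k>0) is free on one generator per sphere of dimension k.
Spheres of dimension 8: count = 4.
b_8 = 4

4


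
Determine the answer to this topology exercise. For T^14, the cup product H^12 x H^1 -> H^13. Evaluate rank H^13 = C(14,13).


Cup product: H^p x H^q -> H^{p+q}; here p+q = 12+1 = 13.
rank H^k(T^n) = C(n,k).
C(14,13) = 14

14


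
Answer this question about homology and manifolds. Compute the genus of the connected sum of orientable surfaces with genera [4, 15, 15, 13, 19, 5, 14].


Genus is additive under connected sum of orientable surfaces.
g = 4 + 15 + 15 + 13 + 19 + 5 + 14 = 85

85


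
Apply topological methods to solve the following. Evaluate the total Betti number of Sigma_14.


For Sigma_14: b_0 = 1, b_1 = 2g = 28, b_2 = 1.
Total = 1 + 28 + 1 = 30

30


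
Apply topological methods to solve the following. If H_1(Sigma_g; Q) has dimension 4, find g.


For a closed orientable surface: b_1 = 2g.
4 = 2g
g = 4 / 2 = 2

2


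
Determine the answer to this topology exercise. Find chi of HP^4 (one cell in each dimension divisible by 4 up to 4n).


HP^4 has one cell in each dimension 0, 4, ..., 4*4 (4+1 cells, all even-dim).
chi = 4 + 1 = 5

5


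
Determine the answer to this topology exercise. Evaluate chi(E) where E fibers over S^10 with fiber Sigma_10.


chi(S^10) = 2 (n even), chi(Sigma_10) = 2 - 2*10 = -18.
chi(E) = 2 * (-18) = -36

-36


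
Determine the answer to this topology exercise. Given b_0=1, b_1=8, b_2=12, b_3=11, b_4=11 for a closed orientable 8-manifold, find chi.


By Poincare duality b_k = b_{8-k}, so full Betti numbers: b_0=1, b_1=8, b_2=12, b_3=11, b_4=11, b_5=11, b_6=12, b_7=8, b_8=1.
chi = sum (-1)^k b_k = -1

-1


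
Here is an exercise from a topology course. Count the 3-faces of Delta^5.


Delta^5 has 5+1 vertices. A 3-face is a choice of 3+1 vertices.
f_3 = C(5+1, 3+1) = C(6,4) = 15

15


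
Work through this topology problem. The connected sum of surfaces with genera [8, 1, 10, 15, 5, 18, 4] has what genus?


Genus is additive under connected sum of orientable surfaces.
g = 8 + 1 + 10 + 15 + 5 + 18 + 4 = 61

61


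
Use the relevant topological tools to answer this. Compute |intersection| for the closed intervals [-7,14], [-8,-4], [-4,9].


Intersection = [max(a_i), min(b_i)] = [-4, -4].
Length = -4 - -4 = 0

0


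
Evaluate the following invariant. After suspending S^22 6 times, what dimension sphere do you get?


Each suspension raises dimension by 1: Sigma S^n = S^{n+1}.
Sigma^6 S^22 = S^{22+6} = S^28

28


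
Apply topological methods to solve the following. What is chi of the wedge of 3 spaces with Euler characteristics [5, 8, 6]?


chi(A v B) = chi(A) + chi(B) - 1 (one point identified).
For 3 spaces: chi = (sum chi_i) - (3 - 1).
sum = 19; chi = 19 - 2 = 17

17


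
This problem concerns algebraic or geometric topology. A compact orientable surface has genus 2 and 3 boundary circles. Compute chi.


For a compact orientable surface with genus g and b boundary components: chi = 2 - 2g - b.
chi = 2 - 2*2 - 3 = 2 - 4 - 3 = -5

-5


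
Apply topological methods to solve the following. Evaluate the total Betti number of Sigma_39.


For Sigma_39: b_0 = 1, b_1 = 2g = 78, b_2 = 1.
Total = 1 + 78 + 1 = 80

80


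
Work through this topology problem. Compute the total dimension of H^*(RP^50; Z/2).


H^k(RP^50; Z/2) = Z/2 for each 0 <= k <= 50.
Total dimension = 50 + 1 = 51

51


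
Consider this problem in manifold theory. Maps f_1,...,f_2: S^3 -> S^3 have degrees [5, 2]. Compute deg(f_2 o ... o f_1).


Degree is multiplicative: deg(composition) = product of degrees.
= (5) * (2) = 10

10


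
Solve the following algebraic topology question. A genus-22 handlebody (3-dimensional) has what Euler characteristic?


A genus-g handlebody deformation retracts to a wedge of g circles.
chi(vee_g S^1) = 1 - g.
chi(H_22) = 1 - 22 = -21

-21


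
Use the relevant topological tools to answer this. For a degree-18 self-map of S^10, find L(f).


On S^10: L(f) = tr(f_0*) + (-1)^10 tr(f_10*) = 1 + (-1)^10 * deg(f).
L(f) = 1 + (-1)^10 * 18 = 1 + 18 = 19

19


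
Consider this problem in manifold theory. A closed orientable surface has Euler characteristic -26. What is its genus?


chi = 2 - 2g for closed orientable surfaces.
-26 = 2 - 2g
2g = 2 - (-26) = 28
g = 14

14


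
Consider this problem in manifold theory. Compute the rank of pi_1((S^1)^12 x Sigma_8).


pi_1(A x B) = pi_1(A) x pi_1(B); rank of abelianization = b_1.
b_1(T^12) = 12, b_1(Sigma_8) = 2*8 = 16.
b_1(product) = 12 + 16 = 28

28


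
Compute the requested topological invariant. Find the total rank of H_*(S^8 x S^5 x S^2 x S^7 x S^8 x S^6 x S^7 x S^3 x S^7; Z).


Total Betti number is multiplicative under products.
Each S^d (d>=1) has total Betti number 2.
There are 9 sphere factors.
Total = 2^9 = 512

512


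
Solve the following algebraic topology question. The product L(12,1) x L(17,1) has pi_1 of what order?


pi_1(X x Y) = pi_1(X) x pi_1(Y).
pi_1(L(12,1)) = Z/12, pi_1(L(17,1)) = Z/17.
|Z/12 x Z/17| = 12 * 17 = 204

204


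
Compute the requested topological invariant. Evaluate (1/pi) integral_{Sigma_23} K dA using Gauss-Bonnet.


Gauss-Bonnet: integral K dA = 2*pi*chi(M).
chi(Sigma_23) = 2 - 2*23 = -44.
(integral K dA)/pi = 2*chi = 2*(-44) = -88

-88


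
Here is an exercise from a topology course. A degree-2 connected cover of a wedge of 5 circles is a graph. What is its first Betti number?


Nielsen-Schreier: an index-n subgroup of F_r is free of rank 1 + n(r-1).
Equivalently: chi(cover) = n*chi(base); chi(vee_r S^1) = 1 - 5 = -4.
chi(E) = 2*(-4) = -8; rank = 1 - chi(E) = 1 - (-8) = 9.
rank = 1 + 2*(5-1) = 1 + 8 = 9

9


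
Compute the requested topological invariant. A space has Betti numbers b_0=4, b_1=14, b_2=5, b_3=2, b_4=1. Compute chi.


chi = sum_k (-1)^k b_k.
= (4) + (-14) + (5) + (-2) + (1)
= -6

-6


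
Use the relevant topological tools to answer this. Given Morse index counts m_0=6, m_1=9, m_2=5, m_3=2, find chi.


Morse theory: chi(M) = sum_k (-1)^k m_k where m_k = #(index-k critical points).
= (6) + (-9) + (5) + (-2) = 0

0


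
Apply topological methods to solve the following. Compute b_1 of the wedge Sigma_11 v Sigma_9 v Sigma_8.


For a wedge X v Y: reduced H_k(X v Y) = H_k(X) + H_k(Y).
Each Sigma_g contributes b_1 = 2g.
b_1 = 22 + 18 + 16 = 56

56


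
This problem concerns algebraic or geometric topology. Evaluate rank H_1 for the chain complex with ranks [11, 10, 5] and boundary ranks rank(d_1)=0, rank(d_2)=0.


rank H_k = rank(ker d_k) - rank(im d_{k+1}).
rank(ker d_1) = rank(C_1) - rank(d_1) = 10 - 0 = 10.
rank(im d_{1+1}) = 0.
rank H_1 = 10 - 0 = 10

10


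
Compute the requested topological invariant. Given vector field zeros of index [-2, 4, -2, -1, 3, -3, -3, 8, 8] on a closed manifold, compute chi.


Poincare-Hopf: chi(M) = sum of indices of zeros.
chi = (-2) + (4) + (-2) + (-1) + (3) + (-3) + (-3) + (8) + (8) = 12

12


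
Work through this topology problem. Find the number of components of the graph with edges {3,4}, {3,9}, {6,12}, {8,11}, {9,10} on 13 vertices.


Run DFS/union-find over 13 vertices.
V = 13, E = 5.
Number of components = 8

8


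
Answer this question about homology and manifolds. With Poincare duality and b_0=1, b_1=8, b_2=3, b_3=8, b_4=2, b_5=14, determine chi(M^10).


By Poincare duality b_k = b_{10-k}, so full Betti numbers: b_0=1, b_1=8, b_2=3, b_3=8, b_4=2, b_5=14, b_6=2, b_7=8, b_8=3, b_9=8, b_10=1.
chi = sum (-1)^k b_k = -34

-34


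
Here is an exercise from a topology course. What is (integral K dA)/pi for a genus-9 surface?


Gauss-Bonnet: integral K dA = 2*pi*chi(M).
chi(Sigma_9) = 2 - 2*9 = -16.
(integral K dA)/pi = 2*chi = 2*(-16) = -32

-32


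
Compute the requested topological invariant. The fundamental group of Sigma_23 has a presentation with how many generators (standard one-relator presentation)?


Standard presentation: pi_1(Sigma_g) = <a_1,b_1,...,a_g,b_g | [a_1,b_1]...[a_g,b_g] = 1>.
Number of generators = 2g = 2*23 = 46

46


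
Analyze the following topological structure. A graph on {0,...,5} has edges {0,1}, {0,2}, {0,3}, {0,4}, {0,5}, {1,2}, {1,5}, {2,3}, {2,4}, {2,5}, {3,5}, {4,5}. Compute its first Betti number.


b_1 = E - V + (number of components).
E = 12, V = 6, components = 1.
b_1 = 12 - 6 + 1 = 7

7


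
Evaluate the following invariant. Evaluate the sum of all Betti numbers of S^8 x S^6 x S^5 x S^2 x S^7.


Total Betti number is multiplicative under products.
Each S^d (d>=1) has total Betti number 2.
There are 5 sphere factors.
Total = 2^5 = 32

32


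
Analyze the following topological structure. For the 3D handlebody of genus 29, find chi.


A genus-g handlebody deformation retracts to a wedge of g circles.
chi(vee_g S^1) = 1 - g.
chi(H_29) = 1 - 29 = -28

-28


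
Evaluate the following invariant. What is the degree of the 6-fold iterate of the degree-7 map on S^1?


deg(f) = 7. Degree is multiplicative: deg(f^6) = (deg f)^6.
deg(f^6) = (7)^6 = 117649

117649


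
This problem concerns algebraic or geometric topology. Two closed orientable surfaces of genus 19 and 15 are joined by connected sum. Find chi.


chi(Sigma_19) = 2 - 2*19 = -36
chi(Sigma_15) = 2 - 2*15 = -28
For surfaces: chi(A#B) = chi(A) + chi(B) - 2.
chi = -36 + -28 - 2 = -66

-66


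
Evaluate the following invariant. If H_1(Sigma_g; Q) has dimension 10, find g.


For a closed orientable surface: b_1 = 2g.
10 = 2g
g = 10 / 2 = 5

5


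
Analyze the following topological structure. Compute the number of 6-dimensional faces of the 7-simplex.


Delta^7 has 7+1 vertices. A 6-face is a choice of 6+1 vertices.
f_6 = C(7+1, 6+1) = C(8,7) = 8

8


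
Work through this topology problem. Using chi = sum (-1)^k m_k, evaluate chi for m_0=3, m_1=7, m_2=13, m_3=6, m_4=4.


Morse theory: chi(M) = sum_k (-1)^k m_k where m_k = #(index-k critical points).
= (3) + (-7) + (13) + (-6) + (4) = 7

7


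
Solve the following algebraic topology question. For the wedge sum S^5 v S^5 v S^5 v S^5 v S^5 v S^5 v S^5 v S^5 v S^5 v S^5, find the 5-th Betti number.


For a wedge of spheres, H_k (k>0) is free on one generator per sphere of dimension k.
Spheres of dimension 5: count = 10.
b_5 = 10

10


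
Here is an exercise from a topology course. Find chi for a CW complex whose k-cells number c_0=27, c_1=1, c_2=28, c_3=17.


chi = sum_k (-1)^k c_k.
= (-1)^0*27 + (-1)^1*1 + (-1)^2*28 + (-1)^3*17
= (27) + (-1) + (28) + (-17)
= 37

37


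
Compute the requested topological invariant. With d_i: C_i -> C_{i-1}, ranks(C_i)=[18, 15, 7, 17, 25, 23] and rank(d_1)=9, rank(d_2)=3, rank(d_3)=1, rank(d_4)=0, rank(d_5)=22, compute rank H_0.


rank H_k = rank(ker d_k) - rank(im d_{k+1}).
rank(ker d_0) = rank(C_0) - rank(d_0) = 18 - 0 = 18.
rank(im d_{0+1}) = 9.
rank H_0 = 18 - 9 = 9

9


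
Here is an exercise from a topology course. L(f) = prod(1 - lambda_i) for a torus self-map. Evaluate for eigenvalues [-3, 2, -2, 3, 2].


For a torus self-map: L(f) = det(I - A) where A acts on H_1.
L(f) = (1--3) * (1-2) * (1--2) * (1-3) * (1-2) = 4 * -1 * 3 * -2 * -1 = -24

-24


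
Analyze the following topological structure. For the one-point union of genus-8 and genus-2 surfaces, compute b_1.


For a wedge: H_1(A v B) = H_1(A) + H_1(B).
b_1(Sigma_8) = 16, b_1(Sigma_2) = 4.
b_1 = 16 + 4 = 20

20


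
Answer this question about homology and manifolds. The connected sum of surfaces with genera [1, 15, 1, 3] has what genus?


Genus is additive under connected sum of orientable surfaces.
g = 1 + 15 + 1 + 3 = 20

20


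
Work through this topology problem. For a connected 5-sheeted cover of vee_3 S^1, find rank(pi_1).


Nielsen-Schreier: an index-n subgroup of F_r is free of rank 1 + n(r-1).
Equivalently: chi(cover) = n*chi(base); chi(vee_r S^1) = 1 - 3 = -2.
chi(E) = 5*(-2) = -10; rank = 1 - chi(E) = 1 - (-10) = 11.
rank = 1 + 5*(3-1) = 1 + 10 = 11

11


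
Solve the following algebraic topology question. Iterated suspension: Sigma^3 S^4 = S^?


Each suspension raises dimension by 1: Sigma S^n = S^{n+1}.
Sigma^3 S^4 = S^{4+3} = S^7

7


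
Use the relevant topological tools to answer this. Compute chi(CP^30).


CP^30 has one cell in each even dimension 0, 2, ..., 2*30 (30+1 cells total).
All cells are even-dimensional, so chi = number of cells.
chi = 30 + 1 = 31

31


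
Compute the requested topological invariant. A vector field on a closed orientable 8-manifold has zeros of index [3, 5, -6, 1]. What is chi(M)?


Poincare-Hopf: chi(M) = sum of indices of zeros.
chi = (3) + (5) + (-6) + (1) = 3

3


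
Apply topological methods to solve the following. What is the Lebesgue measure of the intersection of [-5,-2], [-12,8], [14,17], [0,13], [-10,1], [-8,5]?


Intersection = [max(a_i), min(b_i)] = [14, -2].
Since 14 > -2, the intersection is empty.
Length = 0

0


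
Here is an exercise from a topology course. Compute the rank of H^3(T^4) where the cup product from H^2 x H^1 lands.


Cup product: H^p x H^q -> H^{p+q}; here p+q = 2+1 = 3.
rank H^k(T^n) = C(n,k).
C(4,3) = 4

4


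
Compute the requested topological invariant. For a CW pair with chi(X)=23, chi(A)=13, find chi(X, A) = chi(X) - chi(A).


Relative Euler characteristic: chi(X, A) = chi(X) - chi(A).
= 23 - (13) = 10

10


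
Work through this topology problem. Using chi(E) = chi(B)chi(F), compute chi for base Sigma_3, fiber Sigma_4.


For a fiber bundle F -> E -> B (with CW structure): chi(E) = chi(B) * chi(F).
chi(Sigma_3) = -4, chi(Sigma_4) = -6.
chi(E) = (-4) * (-6) = 24

24


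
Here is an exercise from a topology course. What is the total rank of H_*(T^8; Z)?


b_k(T^8) = C(8,k), so the sum over k is sum_k C(8,k) = 2^8.
Total = 2^8 = 256

256


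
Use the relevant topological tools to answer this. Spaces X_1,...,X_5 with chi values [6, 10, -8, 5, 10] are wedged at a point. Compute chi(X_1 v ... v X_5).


chi(A v B) = chi(A) + chi(B) - 1 (one point identified).
For 5 spaces: chi = (sum chi_i) - (5 - 1).
sum = 23; chi = 23 - 4 = 19

19


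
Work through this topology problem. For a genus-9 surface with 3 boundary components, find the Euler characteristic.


For a compact orientable surface with genus g and b boundary components: chi = 2 - 2g - b.
chi = 2 - 2*9 - 3 = 2 - 18 - 3 = -19

-19


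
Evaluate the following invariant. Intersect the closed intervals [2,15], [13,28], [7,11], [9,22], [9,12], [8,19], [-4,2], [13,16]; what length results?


Intersection = [max(a_i), min(b_i)] = [13, 2].
Since 13 > 2, the intersection is empty.
Length = 0

0


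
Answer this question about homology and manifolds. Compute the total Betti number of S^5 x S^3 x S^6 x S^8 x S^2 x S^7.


Total Betti number is multiplicative under products.
Each S^d (d>=1) has total Betti number 2.
There are 6 sphere factors.
Total = 2^6 = 64

64


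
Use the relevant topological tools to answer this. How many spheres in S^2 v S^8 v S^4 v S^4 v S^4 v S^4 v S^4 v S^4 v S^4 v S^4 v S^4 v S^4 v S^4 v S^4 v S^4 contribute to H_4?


For a wedge of spheres, H_k (k>0) is free on one generator per sphere of dimension k.
Spheres of dimension 4: count = 13.
b_4 = 13

13


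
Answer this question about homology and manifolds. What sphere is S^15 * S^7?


Join of spheres: S^m * S^n = S^{m+n+1}.
dim = 15 + 7 + 1 = 23

23


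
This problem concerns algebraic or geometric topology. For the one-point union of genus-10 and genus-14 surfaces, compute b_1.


For a wedge: H_1(A v B) = H_1(A) + H_1(B).
b_1(Sigma_10) = 20, b_1(Sigma_14) = 28.
b_1 = 20 + 28 = 48

48


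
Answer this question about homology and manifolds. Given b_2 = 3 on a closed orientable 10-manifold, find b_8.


Poincare duality for closed orientable n-manifolds: b_k = b_{n-k}.
Here n = 10, so b_8 = b_2 = 3

3


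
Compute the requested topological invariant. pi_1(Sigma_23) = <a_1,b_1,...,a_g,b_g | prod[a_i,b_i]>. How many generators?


Standard presentation: pi_1(Sigma_g) = <a_1,b_1,...,a_g,b_g | [a_1,b_1]...[a_g,b_g] = 1>.
Number of generators = 2g = 2*23 = 46

46


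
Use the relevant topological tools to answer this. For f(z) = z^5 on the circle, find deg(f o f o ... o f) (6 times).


deg(f) = 5. Degree is multiplicative: deg(f^6) = (deg f)^6.
deg(f^6) = (5)^6 = 15625

15625


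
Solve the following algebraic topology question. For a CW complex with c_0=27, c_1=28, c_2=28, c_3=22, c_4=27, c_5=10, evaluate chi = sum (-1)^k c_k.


chi = sum_k (-1)^k c_k.
= (-1)^0*27 + (-1)^1*28 + (-1)^2*28 + (-1)^3*22 + (-1)^4*27 + (-1)^5*10
= (27) + (-28) + (28) + (-22) + (27) + (-10)
= 22

22


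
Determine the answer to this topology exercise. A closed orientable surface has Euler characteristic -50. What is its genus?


chi = 2 - 2g for closed orientable surfaces.
-50 = 2 - 2g
2g = 2 - (-50) = 52
g = 26

26


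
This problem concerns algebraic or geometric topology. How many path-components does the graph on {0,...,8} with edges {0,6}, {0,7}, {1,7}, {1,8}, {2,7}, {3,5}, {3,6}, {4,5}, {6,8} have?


Run DFS/union-find over 9 vertices.
V = 9, E = 9.
Number of components = 1

1


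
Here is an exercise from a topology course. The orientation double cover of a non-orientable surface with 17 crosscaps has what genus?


chi(N_17) = 2 - 17 = -15.
Double cover: chi(Sigma_g) = 2 * chi(N_17) = 2*(-15) = -30.
2 - 2g = -30, so g = (2 - (-30))/2 = 32/2 = 16

16


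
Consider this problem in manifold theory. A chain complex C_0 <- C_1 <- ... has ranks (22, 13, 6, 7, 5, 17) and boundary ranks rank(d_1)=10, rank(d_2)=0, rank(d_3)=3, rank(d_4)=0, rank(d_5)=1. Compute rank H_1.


rank H_k = rank(ker d_k) - rank(im d_{k+1}).
rank(ker d_1) = rank(C_1) - rank(d_1) = 13 - 10 = 3.
rank(im d_{1+1}) = 0.
rank H_1 = 3 - 0 = 3

3


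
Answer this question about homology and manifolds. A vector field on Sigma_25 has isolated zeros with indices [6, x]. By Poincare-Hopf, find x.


Poincare-Hopf: sum of indices = chi(M).
chi(Sigma_25) = 2 - 2*25 = -48.
Sum of known indices = 6.
x = chi - (sum known) = -48 - (6) = -54

-54


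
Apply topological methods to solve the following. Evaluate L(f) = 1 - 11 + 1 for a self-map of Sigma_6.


L(f) = tr(f_0*) - tr(f_1*) + tr(f_2*).
= 1 - (11) + (1)
= -9

-9


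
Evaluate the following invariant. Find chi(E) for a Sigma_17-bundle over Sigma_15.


For a fiber bundle F -> E -> B (with CW structure): chi(E) = chi(B) * chi(F).
chi(Sigma_15) = -28, chi(Sigma_17) = -32.
chi(E) = (-28) * (-32) = 896

896


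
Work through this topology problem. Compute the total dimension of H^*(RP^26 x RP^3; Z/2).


dim H^*(RP^n; Z/2) = n+1 (one Z/2 in each degree 0..n).
Total Betti number is multiplicative.
Total = (26+1) * (3+1) = 27 * 4 = 108

108


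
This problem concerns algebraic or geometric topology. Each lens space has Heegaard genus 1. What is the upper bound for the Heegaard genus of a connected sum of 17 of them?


Heegaard genus satisfies g(A#B) <= g(A) + g(B).
Each lens space has g = 1.
Upper bound: 17 * 1 = 17

17


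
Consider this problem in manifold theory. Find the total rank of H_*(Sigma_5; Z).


For Sigma_5: b_0 = 1, b_1 = 2g = 10, b_2 = 1.
Total = 1 + 10 + 1 = 12

12


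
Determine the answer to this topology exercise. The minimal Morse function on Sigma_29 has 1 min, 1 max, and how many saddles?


A perfect Morse function has m_k = b_k.
For Sigma_29: b_0=1, b_1=2g=58, b_2=1.
Saddles m_1 = 2g = 58

58


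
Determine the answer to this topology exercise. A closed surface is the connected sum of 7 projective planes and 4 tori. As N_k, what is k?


Since a >= 1, the sum is non-orientable; each T^2 can be replaced by RP^2 # RP^2 (since T^2#RP^2 = 3RP^2).
Total crosscaps k = 7 + 2*4 = 15.
Check via chi: chi = 7*1 + 4*0 - (7+4-1)*2 = -13 = 2 - k = -13. Consistent.

15


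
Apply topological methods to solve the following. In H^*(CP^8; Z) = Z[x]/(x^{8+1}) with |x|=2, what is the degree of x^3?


|x| = 2 in H^*(CP^n).
|x^3| = 3 * |x| = 3 * 2 = 6

6


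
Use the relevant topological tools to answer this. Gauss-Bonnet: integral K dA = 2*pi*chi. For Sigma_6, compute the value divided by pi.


Gauss-Bonnet: integral K dA = 2*pi*chi(M).
chi(Sigma_6) = 2 - 2*6 = -10.
(integral K dA)/pi = 2*chi = 2*(-10) = -20

-20


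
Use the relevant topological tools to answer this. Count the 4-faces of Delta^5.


Delta^5 has 5+1 vertices. A 4-face is a choice of 4+1 vertices.
f_4 = C(5+1, 4+1) = C(6,5) = 6

6


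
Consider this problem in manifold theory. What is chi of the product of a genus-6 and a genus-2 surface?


chi(Sigma_6) = 2 - 2*6 = -10
chi(Sigma_2) = 2 - 2*2 = -2
chi(product) = (-10) * (-2) = 20

20


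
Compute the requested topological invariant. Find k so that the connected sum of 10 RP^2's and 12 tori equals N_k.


Since a >= 1, the sum is non-orientable; each T^2 can be replaced by RP^2 # RP^2 (since T^2#RP^2 = 3RP^2).
Total crosscaps k = 10 + 2*12 = 34.
Check via chi: chi = 10*1 + 12*0 - (10+12-1)*2 = -32 = 2 - k = -32. Consistent.

34


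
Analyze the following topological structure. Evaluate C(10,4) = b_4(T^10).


By the Kunneth formula, b_k(T^n) = C(n,k).
b_4(T^10) = C(10,4).
C(10,4) = 10!/(4!*6!) = 210

210


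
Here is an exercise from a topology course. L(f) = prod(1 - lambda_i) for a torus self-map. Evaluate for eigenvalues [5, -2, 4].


For a torus self-map: L(f) = det(I - A) where A acts on H_1.
L(f) = (1-5) * (1--2) * (1-4) = -4 * 3 * -3 = 36

36


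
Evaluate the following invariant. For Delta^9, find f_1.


Delta^9 has 9+1 vertices. A 1-face is a choice of 1+1 vertices.
f_1 = C(9+1, 1+1) = C(10,2) = 45

45


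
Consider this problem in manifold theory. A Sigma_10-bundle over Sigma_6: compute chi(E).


For a fiber bundle F -> E -> B (with CW structure): chi(E) = chi(B) * chi(F).
chi(Sigma_6) = -10, chi(Sigma_10) = -18.
chi(E) = (-10) * (-18) = 180

180


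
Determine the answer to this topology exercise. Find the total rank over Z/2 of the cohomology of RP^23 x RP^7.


dim H^*(RP^n; Z/2) = n+1 (one Z/2 in each degree 0..n).
Total Betti number is multiplicative.
Total = (23+1) * (7+1) = 24 * 8 = 192

192


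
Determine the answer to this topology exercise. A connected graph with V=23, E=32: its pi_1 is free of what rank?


For a connected graph: rank(pi_1) = b_1 = E - V + 1 = 1 - chi.
chi = V - E = 23 - 32 = -9.
rank = 1 - (-9) = 32 - 23 + 1 = 10

10


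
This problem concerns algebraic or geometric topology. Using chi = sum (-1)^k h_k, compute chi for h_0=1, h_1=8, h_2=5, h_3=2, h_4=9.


Handles of index k contribute (-1)^k to chi (same as CW cells).
chi = (1) + (-8) + (5) + (-2) + (9) = 5

5


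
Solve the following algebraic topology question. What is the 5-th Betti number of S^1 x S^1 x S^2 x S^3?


Each S^d has Poincare polynomial 1 + t^d.
The product S^1 x S^1 x S^2 x S^3 has Poincare polynomial prod(1+t^d_i).
Expanding: b_0=1, b_1=2, b_2=2, b_3=3, b_4=3, b_5=2, b_6=2, b_7=1.
b_5 = 2

2


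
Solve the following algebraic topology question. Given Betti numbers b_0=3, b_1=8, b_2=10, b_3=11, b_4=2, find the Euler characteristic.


chi = sum_k (-1)^k b_k.
= (3) + (-8) + (10) + (-11) + (2)
= -4

-4


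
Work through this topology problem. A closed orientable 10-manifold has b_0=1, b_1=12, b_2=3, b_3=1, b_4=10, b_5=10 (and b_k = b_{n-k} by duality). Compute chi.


By Poincare duality b_k = b_{10-k}, so full Betti numbers: b_0=1, b_1=12, b_2=3, b_3=1, b_4=10, b_5=10, b_6=10, b_7=1, b_8=3, b_9=12, b_10=1.
chi = sum (-1)^k b_k = -8

-8


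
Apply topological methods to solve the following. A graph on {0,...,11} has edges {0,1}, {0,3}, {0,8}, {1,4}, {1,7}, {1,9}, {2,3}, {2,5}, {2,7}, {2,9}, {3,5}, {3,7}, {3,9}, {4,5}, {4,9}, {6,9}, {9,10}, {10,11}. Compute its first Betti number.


b_1 = E - V + (number of components).
E = 18, V = 12, components = 1.
b_1 = 18 - 12 + 1 = 7

7


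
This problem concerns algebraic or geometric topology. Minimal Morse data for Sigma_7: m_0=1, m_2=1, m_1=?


A perfect Morse function has m_k = b_k.
For Sigma_7: b_0=1, b_1=2g=14, b_2=1.
Saddles m_1 = 2g = 14

14


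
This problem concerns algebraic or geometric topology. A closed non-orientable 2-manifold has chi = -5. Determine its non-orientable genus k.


chi = 2 - k for closed non-orientable surfaces with k crosscaps.
-5 = 2 - k
k = 2 - (-5) = 7

7


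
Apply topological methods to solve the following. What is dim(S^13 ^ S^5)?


S^m ^ S^n = S^{m+n}.
k = 13 + 5 = 18

18


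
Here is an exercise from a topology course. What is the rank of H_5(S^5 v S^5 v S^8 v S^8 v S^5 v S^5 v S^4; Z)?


For a wedge of spheres, H_k (k>0) is free on one generator per sphere of dimension k.
Spheres of dimension 5: count = 4.
b_5 = 4

4


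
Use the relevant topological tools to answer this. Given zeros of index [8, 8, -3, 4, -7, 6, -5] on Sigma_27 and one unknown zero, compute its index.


Poincare-Hopf: sum of indices = chi(M).
chi(Sigma_27) = 2 - 2*27 = -52.
Sum of known indices = 11.
x = chi - (sum known) = -52 - (11) = -63

-63


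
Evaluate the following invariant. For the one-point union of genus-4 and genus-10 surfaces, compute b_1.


For a wedge: H_1(A v B) = H_1(A) + H_1(B).
b_1(Sigma_4) = 8, b_1(Sigma_10) = 20.
b_1 = 8 + 20 = 28

28


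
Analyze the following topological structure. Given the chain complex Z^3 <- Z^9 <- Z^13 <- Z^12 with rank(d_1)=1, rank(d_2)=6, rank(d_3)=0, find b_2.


rank H_k = rank(ker d_k) - rank(im d_{k+1}).
rank(ker d_2) = rank(C_2) - rank(d_2) = 13 - 6 = 7.
rank(im d_{2+1}) = 0.
rank H_2 = 7 - 0 = 7

7


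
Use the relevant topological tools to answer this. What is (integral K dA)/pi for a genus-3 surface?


Gauss-Bonnet: integral K dA = 2*pi*chi(M).
chi(Sigma_3) = 2 - 2*3 = -4.
(integral K dA)/pi = 2*chi = 2*(-4) = -8

-8


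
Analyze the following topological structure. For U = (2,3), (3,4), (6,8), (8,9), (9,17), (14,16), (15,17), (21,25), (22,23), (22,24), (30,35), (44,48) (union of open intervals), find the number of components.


Sort and merge overlapping open intervals.
Merged: (2,3), (3,4), (6,8), (8,9), (9,17), (21,25), (30,35), (44,48).
Number of components = 8

8


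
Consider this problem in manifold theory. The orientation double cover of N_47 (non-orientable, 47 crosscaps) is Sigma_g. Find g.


chi(N_47) = 2 - 47 = -45.
Double cover: chi(Sigma_g) = 2 * chi(N_47) = 2*(-45) = -90.
2 - 2g = -90, so g = (2 - (-90))/2 = 92/2 = 46

46


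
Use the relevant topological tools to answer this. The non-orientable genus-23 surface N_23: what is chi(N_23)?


For a non-orientable closed surface with k crosscaps: chi = 2 - k.
Here k = 23.
chi = 2 - 23 = -21

-21


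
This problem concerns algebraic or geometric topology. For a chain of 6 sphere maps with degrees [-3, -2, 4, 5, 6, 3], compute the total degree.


Degree is multiplicative: deg(composition) = product of degrees.
= (-3) * (-2) * (4) * (5) * (6) * (3) = 2160

2160


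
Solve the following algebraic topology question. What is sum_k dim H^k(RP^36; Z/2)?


H^k(RP^36; Z/2) = Z/2 for each 0 <= k <= 36.
Total dimension = 36 + 1 = 37

37


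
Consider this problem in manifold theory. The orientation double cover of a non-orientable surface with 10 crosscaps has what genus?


chi(N_10) = 2 - 10 = -8.
Double cover: chi(Sigma_g) = 2 * chi(N_10) = 2*(-8) = -16.
2 - 2g = -16, so g = (2 - (-16))/2 = 18/2 = 9

9


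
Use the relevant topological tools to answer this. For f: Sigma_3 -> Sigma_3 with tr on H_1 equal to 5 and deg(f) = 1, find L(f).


L(f) = tr(f_0*) - tr(f_1*) + tr(f_2*).
= 1 - (5) + (1)
= -3

-3


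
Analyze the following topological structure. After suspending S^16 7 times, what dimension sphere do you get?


Each suspension raises dimension by 1: Sigma S^n = S^{n+1}.
Sigma^7 S^16 = S^{16+7} = S^23

23


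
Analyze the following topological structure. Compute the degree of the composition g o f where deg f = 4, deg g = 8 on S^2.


Degree is multiplicative under composition: deg(g o f) = deg(g) * deg(f).
= 8 * 4 = 32

32
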